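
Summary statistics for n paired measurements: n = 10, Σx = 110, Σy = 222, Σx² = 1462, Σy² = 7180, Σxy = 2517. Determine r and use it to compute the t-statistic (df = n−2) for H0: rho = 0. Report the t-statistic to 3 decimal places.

S_xy = nΣxy − ΣxΣy = 10·2517 − 110·222 = 25170 − 24420 = 750
S_xx = nΣx² − (Σx)² = 10·1462 − 110² = 14620 − 12100 = 2520
S_yy = nΣy² − (Σy)² = 10·7180 − 222² = 71800 − 49284 = 22516
r = S_xy / √(S_xx·S_yy) = 750 / √(2520·22516) = 750 / √56740320 = 750 / 7532.6171 = 0.0996
t = r·√(n−2)/√(1−r²) = 0.0996·√8 / √(1−0.009920) = 0.281711 / 0.995028 = 0.283

0.283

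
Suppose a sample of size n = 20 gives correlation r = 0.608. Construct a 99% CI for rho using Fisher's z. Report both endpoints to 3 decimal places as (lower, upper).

(0.081, 0.869)

Fisher z: z_r = atanh(r) = ½·ln((1+0.608)/(1−0.608)) = 0.705742
SE(z) = 1/√(n−3) = 1/√17 = 0.242536
99% ⇒ z* = 2.576; margin = 2.576·0.242536 = 0.624773
CI on z-scale: (0.080969, 1.330515)
Back-transform: tanh(0.080969) = 0.080793, tanh(1.330515) = 0.869375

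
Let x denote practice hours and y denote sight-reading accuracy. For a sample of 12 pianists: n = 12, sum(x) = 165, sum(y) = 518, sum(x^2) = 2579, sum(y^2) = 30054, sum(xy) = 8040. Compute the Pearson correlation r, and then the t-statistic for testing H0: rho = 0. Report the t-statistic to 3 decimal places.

Numerator: nΣxy − (Σx)(Σy) = 12·8040 − (165)(518) = 11010
Denominator: √[(nΣx²−(Σx)²)(nΣy²−(Σy)²)]
  nΣx²−(Σx)² = 12·2579 − 27225 = 3723;  nΣy²−(Σy)² = 12·30054 − 268324 = 92324
  √(3723·92324) = √343722252 = 18539.7479
r = 11010 / 18539.7479 = 0.5939
t = r·√(n−2)/√(1−r²) = 0.5939·√10 / √(1−0.352717) = 1.878077 / 0.804539 = 2.334

2.334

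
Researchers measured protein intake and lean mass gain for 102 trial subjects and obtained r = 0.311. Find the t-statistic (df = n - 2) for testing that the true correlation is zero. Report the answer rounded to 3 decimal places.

3.272

t = r·√(n−2) / √(1−r²) with r = 0.311, n = 102
  = 0.311·√100 / √(1 − 0.096721)
  = 0.311·10.000000 / 0.950410
  = 3.110000 / 0.950410 = 3.272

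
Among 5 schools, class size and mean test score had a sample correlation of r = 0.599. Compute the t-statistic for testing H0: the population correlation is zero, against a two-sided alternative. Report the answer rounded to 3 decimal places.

1 − r² = 1 − 0.358801 = 0.641199;  √(1−r²) = 0.800749
√(n−2) = √3 = 1.732051
t = r·√(n−2)/√(1−r²) = 0.599 · 1.732051 / 0.800749 = 1.296

1.296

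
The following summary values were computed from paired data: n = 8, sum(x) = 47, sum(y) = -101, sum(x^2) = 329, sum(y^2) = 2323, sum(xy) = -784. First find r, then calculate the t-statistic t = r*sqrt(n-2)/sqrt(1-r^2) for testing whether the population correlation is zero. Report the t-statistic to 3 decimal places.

Numerator: nΣxy − (Σx)(Σy) = 8·(-784) − (47)(-101) = -1525
Denominator: √[(nΣx²−(Σx)²)(nΣy²−(Σy)²)]
  nΣx²−(Σx)² = 8·329 − 2209 = 423;  nΣy²−(Σy)² = 8·2323 − 10201 = 8383
  √(423·8383) = √3546009 = 1883.0850
r = -1525 / 1883.0850 = -0.8098
t = r·√(n−2)/√(1−r²) = -0.8098·√6 / √(1−0.655776) = -1.983597 / 0.586706 = -3.381

-3.381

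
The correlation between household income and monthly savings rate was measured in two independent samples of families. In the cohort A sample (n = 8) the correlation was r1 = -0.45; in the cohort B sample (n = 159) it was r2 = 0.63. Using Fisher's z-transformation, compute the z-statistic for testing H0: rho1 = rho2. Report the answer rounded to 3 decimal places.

Fisher z-transforms: z1 = atanh(-0.45) = -0.484700, z2 = atanh(0.63) = 0.741416; difference d = -1.226116
Var(d) = 1/5 + 1/156 = 0.2000000 + 0.0064103 = 0.2064103
z = d/√Var(d) = -1.226116 / √0.2064103 = -1.226116 / 0.454324 = -2.699

-2.699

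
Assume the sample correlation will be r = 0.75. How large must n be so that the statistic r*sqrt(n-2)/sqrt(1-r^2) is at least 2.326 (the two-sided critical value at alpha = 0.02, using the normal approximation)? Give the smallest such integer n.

7

Need r·√(n−2)/√(1−r²) ≥ 2.326
√(n−2) ≥ 2.326·√(1−0.5625) / 0.75 = 2.326·0.661438 / 0.75 = 2.0513
n−2 ≥ 4.2078  ⇒  n ≥ 6.2078
Smallest integer n = 7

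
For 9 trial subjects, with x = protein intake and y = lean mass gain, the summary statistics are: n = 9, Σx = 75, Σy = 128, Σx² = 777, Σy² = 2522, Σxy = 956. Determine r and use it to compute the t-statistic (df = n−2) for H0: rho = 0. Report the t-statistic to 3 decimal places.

-0.953

Numerator: nΣxy − (Σx)(Σy) = 9·956 − (75)(128) = -996
Denominator: √[(nΣx²−(Σx)²)(nΣy²−(Σy)²)]
  nΣx²−(Σx)² = 9·777 − 5625 = 1368;  nΣy²−(Σy)² = 9·2522 − 16384 = 6314
  √(1368·6314) = √8637552 = 2938.9712
r = -996 / 2938.9712 = -0.3389
t = r·√(n−2)/√(1−r²) = -0.3389·√7 / √(1−0.114853) = -0.896645 / 0.940823 = -0.953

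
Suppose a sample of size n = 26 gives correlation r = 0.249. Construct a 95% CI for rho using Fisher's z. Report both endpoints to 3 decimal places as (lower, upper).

(-0.153, 0.580)

Fisher z: z_r = atanh(r) = ½·ln((1+0.249)/(1−0.249)) = 0.254346
SE(z) = 1/√(n−3) = 1/√23 = 0.208514
95% ⇒ z* = 1.960; margin = 1.960·0.208514 = 0.408687
CI on z-scale: (-0.154341, 0.663033)
Back-transform: tanh(-0.154341) = -0.153127, tanh(0.663033) = 0.580378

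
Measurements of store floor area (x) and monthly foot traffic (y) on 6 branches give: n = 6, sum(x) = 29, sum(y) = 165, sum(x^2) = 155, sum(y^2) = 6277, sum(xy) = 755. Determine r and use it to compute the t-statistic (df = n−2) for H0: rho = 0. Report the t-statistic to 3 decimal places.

-0.549

Numerator: nΣxy − (Σx)(Σy) = 6·755 − (29)(165) = -255
Denominator: √[(nΣx²−(Σx)²)(nΣy²−(Σy)²)]
  nΣx²−(Σx)² = 6·155 − 841 = 89;  nΣy²−(Σy)² = 6·6277 − 27225 = 10437
  √(89·10437) = √928893 = 963.7910
r = -255 / 963.7910 = -0.2646
t = r·√(n−2)/√(1−r²) = -0.2646·√4 / √(1−0.070013) = -0.529200 / 0.964358 = -0.549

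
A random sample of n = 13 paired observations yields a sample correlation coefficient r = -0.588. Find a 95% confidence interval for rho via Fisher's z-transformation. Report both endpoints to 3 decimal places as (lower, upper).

(-0.860, -0.055)

Fisher z: z_r = atanh(r) = ½·ln((1+(-0.588))/(1−(-0.588))) = -0.674604
SE(z) = 1/√(n−3) = 1/√10 = 0.316228
95% ⇒ z* = 1.960; margin = 1.960·0.316228 = 0.619807
CI on z-scale: (-1.294411, -0.054797)
Back-transform: tanh(-1.294411) = -0.860277, tanh(-0.054797) = -0.054742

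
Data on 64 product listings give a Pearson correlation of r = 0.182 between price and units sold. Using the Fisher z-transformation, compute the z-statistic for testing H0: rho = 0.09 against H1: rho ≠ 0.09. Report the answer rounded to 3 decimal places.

z_r = atanh(0.182) = 0.184050,  z_0 = atanh(0.09) = 0.090244
SE = 1/√(n−3) = 1/√61 = 0.128037
z = (z_r − z_0)/SE = (0.184050 − 0.090244) / 0.128037 = 0.093806 / 0.128037 = 0.733

0.733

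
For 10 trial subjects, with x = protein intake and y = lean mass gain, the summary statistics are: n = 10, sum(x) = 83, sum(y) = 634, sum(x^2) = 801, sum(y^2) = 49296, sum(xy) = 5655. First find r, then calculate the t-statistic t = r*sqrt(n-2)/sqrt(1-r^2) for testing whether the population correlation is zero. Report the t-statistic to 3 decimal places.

S_xy = nΣxy − ΣxΣy = 10·5655 − 83·634 = 56550 − 52622 = 3928
S_xx = nΣx² − (Σx)² = 10·801 − 83² = 8010 − 6889 = 1121
S_yy = nΣy² − (Σy)² = 10·49296 − 634² = 492960 − 401956 = 91004
r = S_xy / √(S_xx·S_yy) = 3928 / √(1121·91004) = 3928 / √102015484 = 3928 / 10100.2715 = 0.3889
t = r·√(n−2)/√(1−r²) = 0.3889·√8 / √(1−0.151243) = 1.099975 / 0.921280 = 1.194

1.194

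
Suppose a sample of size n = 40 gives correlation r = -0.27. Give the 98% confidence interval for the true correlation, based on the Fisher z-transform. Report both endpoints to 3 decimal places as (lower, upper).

(-0.578, 0.105)

z_r = atanh(-0.27) = -0.276864;  SE = 1/√(n−3) = 1/√37 = 0.164399
z-limits: -0.276864 ± 2.326·0.164399 = -0.276864 ± 0.382392 = [-0.659256, 0.105528]
ρ-limits: (tanh -0.659256, tanh 0.105528) = (-0.578, 0.105)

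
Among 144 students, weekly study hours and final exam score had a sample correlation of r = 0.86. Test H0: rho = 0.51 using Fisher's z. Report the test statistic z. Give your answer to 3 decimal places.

z_r = atanh(0.86) = 1.293345,  z_0 = atanh(0.51) = 0.562730
SE = 1/√(n−3) = 1/√141 = 0.084215
z = (z_r − z_0)/SE = (1.293345 − 0.562730) / 0.084215 = 0.730615 / 0.084215 = 8.676

8.676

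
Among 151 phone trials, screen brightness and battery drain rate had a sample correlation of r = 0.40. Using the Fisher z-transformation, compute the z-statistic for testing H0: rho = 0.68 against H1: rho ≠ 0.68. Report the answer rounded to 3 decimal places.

z_r = atanh(0.40) = 0.423649,  z_0 = atanh(0.68) = 0.829114
SE = 1/√(n−3) = 1/√148 = 0.082199
z = (z_r − z_0)/SE = (0.423649 − 0.829114) / 0.082199 = -0.405465 / 0.082199 = -4.933

-4.933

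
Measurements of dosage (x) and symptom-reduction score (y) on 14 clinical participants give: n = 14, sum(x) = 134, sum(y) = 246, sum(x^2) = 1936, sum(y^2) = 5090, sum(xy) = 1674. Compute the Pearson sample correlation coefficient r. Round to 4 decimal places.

-0.9611

S_xy = nΣxy − ΣxΣy = 14·1674 − 134·246 = 23436 − 32964 = -9528
S_xx = nΣx² − (Σx)² = 14·1936 − 134² = 27104 − 17956 = 9148
S_yy = nΣy² − (Σy)² = 14·5090 − 246² = 71260 − 60516 = 10744
r = S_xy / √(S_xx·S_yy) = -9528 / √(9148·10744) = -9528 / √98286112 = -9528 / 9913.9352 = -0.9611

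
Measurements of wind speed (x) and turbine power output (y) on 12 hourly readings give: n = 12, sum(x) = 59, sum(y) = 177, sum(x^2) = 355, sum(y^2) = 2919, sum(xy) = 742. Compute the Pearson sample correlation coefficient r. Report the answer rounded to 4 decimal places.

S_xy = nΣxy − ΣxΣy = 12·742 − 59·177 = 8904 − 10443 = -1539
S_xx = nΣx² − (Σx)² = 12·355 − 59² = 4260 − 3481 = 779
S_yy = nΣy² − (Σy)² = 12·2919 − 177² = 35028 − 31329 = 3699
r = S_xy / √(S_xx·S_yy) = -1539 / √(779·3699) = -1539 / √2881521 = -1539 / 1697.5043 = -0.9066

-0.9066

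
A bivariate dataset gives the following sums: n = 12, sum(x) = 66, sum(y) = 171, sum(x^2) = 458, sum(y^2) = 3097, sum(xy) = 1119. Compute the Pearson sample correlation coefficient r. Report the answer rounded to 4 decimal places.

0.7127

S_xy = nΣxy − ΣxΣy = 12·1119 − 66·171 = 13428 − 11286 = 2142
S_xx = nΣx² − (Σx)² = 12·458 − 66² = 5496 − 4356 = 1140
S_yy = nΣy² − (Σy)² = 12·3097 − 171² = 37164 − 29241 = 7923
r = S_xy / √(S_xx·S_yy) = 2142 / √(1140·7923) = 2142 / √9032220 = 2142 / 3005.3652 = 0.7127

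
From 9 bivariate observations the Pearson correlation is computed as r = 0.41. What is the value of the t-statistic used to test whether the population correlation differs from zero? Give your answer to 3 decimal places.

1.189

1 − r² = 1 − 0.1681 = 0.8319;  √(1−r²) = 0.912086
√(n−2) = √7 = 2.645751
t = r·√(n−2)/√(1−r²) = 0.41 · 2.645751 / 0.912086 = 1.189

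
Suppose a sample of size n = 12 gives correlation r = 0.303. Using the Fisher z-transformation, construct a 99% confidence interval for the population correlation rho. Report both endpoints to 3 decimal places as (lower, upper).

z_r = atanh(0.303) = 0.312820;  SE = 1/√(n−3) = 1/√9 = 0.333333
z-limits: 0.312820 ± 2.576·0.333333 = 0.312820 ± 0.858666 = [-0.545846, 1.171486]
ρ-limits: (tanh -0.545846, tanh 1.171486) = (-0.497, 0.825)

(-0.497, 0.825)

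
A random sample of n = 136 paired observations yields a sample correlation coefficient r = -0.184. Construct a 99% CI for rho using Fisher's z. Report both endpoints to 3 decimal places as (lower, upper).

(-0.388, 0.037)

Fisher z: z_r = atanh(r) = ½·ln((1+(-0.184))/(1−(-0.184))) = -0.186120
SE(z) = 1/√(n−3) = 1/√133 = 0.086711
99% ⇒ z* = 2.576; margin = 2.576·0.086711 = 0.223368
CI on z-scale: (-0.409488, 0.037248)
Back-transform: tanh(-0.409488) = -0.388038, tanh(0.037248) = 0.037231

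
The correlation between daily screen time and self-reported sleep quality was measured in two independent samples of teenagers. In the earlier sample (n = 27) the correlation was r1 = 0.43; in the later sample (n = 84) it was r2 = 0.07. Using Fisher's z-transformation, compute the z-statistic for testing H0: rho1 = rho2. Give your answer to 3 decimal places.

1.677

Fisher z-transforms: z1 = atanh(0.43) = 0.459897, z2 = atanh(0.07) = 0.070115; difference d = 0.389782
Var(d) = 1/24 + 1/81 = 0.0416667 + 0.0123457 = 0.0540124
z = d/√Var(d) = 0.389782 / √0.0540124 = 0.389782 / 0.232406 = 1.677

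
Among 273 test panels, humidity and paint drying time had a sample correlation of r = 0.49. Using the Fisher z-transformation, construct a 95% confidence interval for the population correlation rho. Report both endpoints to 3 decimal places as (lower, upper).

z_r = atanh(0.49) = 0.536060;  SE = 1/√(n−3) = 1/√270 = 0.060858
z-limits: 0.536060 ± 1.960·0.060858 = 0.536060 ± 0.119282 = [0.416778, 0.655342]
ρ-limits: (tanh 0.416778, tanh 0.655342) = (0.394, 0.575)

(0.394, 0.575)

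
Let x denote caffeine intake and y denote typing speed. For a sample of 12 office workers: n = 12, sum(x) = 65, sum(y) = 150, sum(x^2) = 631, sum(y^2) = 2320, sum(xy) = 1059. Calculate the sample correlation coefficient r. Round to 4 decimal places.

S_xy = nΣxy − ΣxΣy = 12·1059 − 65·150 = 12708 − 9750 = 2958
S_xx = nΣx² − (Σx)² = 12·631 − 65² = 7572 − 4225 = 3347
S_yy = nΣy² − (Σy)² = 12·2320 − 150² = 27840 − 22500 = 5340
r = S_xy / √(S_xx·S_yy) = 2958 / √(3347·5340) = 2958 / √17872980 = 2958 / 4227.6447 = 0.6997

0.6997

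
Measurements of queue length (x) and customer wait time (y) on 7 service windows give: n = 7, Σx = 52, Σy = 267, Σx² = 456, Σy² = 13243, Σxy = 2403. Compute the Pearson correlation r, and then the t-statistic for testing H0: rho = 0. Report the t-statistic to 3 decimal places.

4.864

S_xy = nΣxy − ΣxΣy = 7·2403 − 52·267 = 16821 − 13884 = 2937
S_xx = nΣx² − (Σx)² = 7·456 − 52² = 3192 − 2704 = 488
S_yy = nΣy² − (Σy)² = 7·13243 − 267² = 92701 − 71289 = 21412
r = S_xy / √(S_xx·S_yy) = 2937 / √(488·21412) = 2937 / √10449056 = 2937 / 3232.5000 = 0.9086
t = r·√(n−2)/√(1−r²) = 0.9086·√5 / √(1−0.825554) = 2.031691 / 0.417667 = 4.864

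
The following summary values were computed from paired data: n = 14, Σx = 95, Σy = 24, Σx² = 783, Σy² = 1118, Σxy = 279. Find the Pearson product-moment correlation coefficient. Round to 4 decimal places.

S_xy = nΣxy − ΣxΣy = 14·279 − 95·24 = 3906 − 2280 = 1626
S_xx = nΣx² − (Σx)² = 14·783 − 95² = 10962 − 9025 = 1937
S_yy = nΣy² − (Σy)² = 14·1118 − 24² = 15652 − 576 = 15076
r = S_xy / √(S_xx·S_yy) = 1626 / √(1937·15076) = 1626 / √29202212 = 1626 / 5403.9071 = 0.3009

0.3009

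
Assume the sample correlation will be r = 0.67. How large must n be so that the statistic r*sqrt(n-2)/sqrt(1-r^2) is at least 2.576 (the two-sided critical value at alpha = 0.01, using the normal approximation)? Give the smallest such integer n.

11

r√(n−2)/√(1−r²) ≥ 2.576  ⇔  n−2 ≥ (2.576)²·(1−r²)/r²
(1−r²)/r² = (1−0.4489)/0.4489 = 1.2277
n ≥ 2 + 6.635776·1.2277 = 2 + 8.1467 = 10.1467
⌈10.1467⌉ = 11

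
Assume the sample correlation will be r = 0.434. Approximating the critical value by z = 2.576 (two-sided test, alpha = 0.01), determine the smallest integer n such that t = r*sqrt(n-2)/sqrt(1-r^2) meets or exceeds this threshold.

Need r·√(n−2)/√(1−r²) ≥ 2.576
√(n−2) ≥ 2.576·√(1−0.188356) / 0.434 = 2.576·0.900913 / 0.434 = 5.3474
n−2 ≥ 28.5947  ⇒  n ≥ 30.5947
Smallest integer n = 31

31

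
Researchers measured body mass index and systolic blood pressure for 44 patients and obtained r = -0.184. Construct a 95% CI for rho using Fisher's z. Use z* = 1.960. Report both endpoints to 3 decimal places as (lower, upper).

z_r = atanh(-0.184) = -0.186120;  SE = 1/√(n−3) = 1/√41 = 0.156174
z-limits: -0.186120 ± 1.960·0.156174 = -0.186120 ± 0.306101 = [-0.492221, 0.119981]
ρ-limits: (tanh -0.492221, tanh 0.119981) = (-0.456, 0.119)

(-0.456, 0.119)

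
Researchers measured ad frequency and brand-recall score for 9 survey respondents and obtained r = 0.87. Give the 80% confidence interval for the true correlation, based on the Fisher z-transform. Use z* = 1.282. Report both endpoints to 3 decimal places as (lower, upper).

(0.669, 0.952)

Fisher z: z_r = atanh(r) = ½·ln((1+0.87)/(1−0.87)) = 1.333080
SE(z) = 1/√(n−3) = 1/√6 = 0.408248
80% ⇒ z* = 1.282; margin = 1.282·0.408248 = 0.523374
CI on z-scale: (0.809706, 1.856454)
Back-transform: tanh(0.809706) = 0.669428, tanh(1.856454) = 0.952350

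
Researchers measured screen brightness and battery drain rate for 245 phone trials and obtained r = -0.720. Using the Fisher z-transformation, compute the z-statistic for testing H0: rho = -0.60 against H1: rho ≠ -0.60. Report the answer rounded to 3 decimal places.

-3.337

Fisher z: atanh(-0.720) = -0.907645, atanh(-0.60) = -0.693147
z = (z_r − z_0)·√(n−3) = (-0.907645 − (-0.693147))·√242 = -0.214498 · 15.556349 = -3.337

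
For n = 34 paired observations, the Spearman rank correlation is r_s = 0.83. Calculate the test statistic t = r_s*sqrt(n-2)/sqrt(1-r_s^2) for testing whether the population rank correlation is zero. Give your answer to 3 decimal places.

8.418

1 − r_s² = 1 − 0.6889 = 0.3111;  √(1−r_s²) = 0.557763
√(n−2) = √32 = 5.656854
t = r_s·√(n−2)/√(1−r_s²) = 0.83 · 5.656854 / 0.557763 = 8.418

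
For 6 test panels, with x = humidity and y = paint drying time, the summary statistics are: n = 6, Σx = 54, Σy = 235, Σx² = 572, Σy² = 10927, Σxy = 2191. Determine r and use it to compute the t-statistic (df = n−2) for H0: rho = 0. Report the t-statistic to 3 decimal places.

S_xy = nΣxy − ΣxΣy = 6·2191 − 54·235 = 13146 − 12690 = 456
S_xx = nΣx² − (Σx)² = 6·572 − 54² = 3432 − 2916 = 516
S_yy = nΣy² − (Σy)² = 6·10927 − 235² = 65562 − 55225 = 10337
r = S_xy / √(S_xx·S_yy) = 456 / √(516·10337) = 456 / √5333892 = 456 / 2309.5220 = 0.1974
t = r·√(n−2)/√(1−r²) = 0.1974·√4 / √(1−0.038967) = 0.394800 / 0.980323 = 0.403

0.403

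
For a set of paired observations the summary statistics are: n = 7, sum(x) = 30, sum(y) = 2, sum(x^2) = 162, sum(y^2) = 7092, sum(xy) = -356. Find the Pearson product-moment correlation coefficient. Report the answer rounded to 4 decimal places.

-0.7488

S_xy = nΣxy − ΣxΣy = 7·(-356) − 30·2 = -2492 − 60 = -2552
S_xx = nΣx² − (Σx)² = 7·162 − 30² = 1134 − 900 = 234
S_yy = nΣy² − (Σy)² = 7·7092 − 2² = 49644 − 4 = 49640
r = S_xy / √(S_xx·S_yy) = -2552 / √(234·49640) = -2552 / √11615760 = -2552 / 3408.1901 = -0.7488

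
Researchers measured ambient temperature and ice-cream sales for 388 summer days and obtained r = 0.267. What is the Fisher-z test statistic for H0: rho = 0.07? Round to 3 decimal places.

3.993

z_r = atanh(0.267) = 0.273631,  z_0 = atanh(0.07) = 0.070115
SE = 1/√(n−3) = 1/√385 = 0.050965
z = (z_r − z_0)/SE = (0.273631 − 0.070115) / 0.050965 = 0.203516 / 0.050965 = 3.993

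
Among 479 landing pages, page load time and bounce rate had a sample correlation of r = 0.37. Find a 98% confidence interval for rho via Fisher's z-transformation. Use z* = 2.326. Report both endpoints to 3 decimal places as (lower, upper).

Fisher z: z_r = atanh(r) = ½·ln((1+0.37)/(1−0.37)) = 0.388423
SE(z) = 1/√(n−3) = 1/√476 = 0.045835
98% ⇒ z* = 2.326; margin = 2.326·0.045835 = 0.106612
CI on z-scale: (0.281811, 0.495035)
Back-transform: tanh(0.281811) = 0.274580, tanh(0.495035) = 0.458203

(0.275, 0.458)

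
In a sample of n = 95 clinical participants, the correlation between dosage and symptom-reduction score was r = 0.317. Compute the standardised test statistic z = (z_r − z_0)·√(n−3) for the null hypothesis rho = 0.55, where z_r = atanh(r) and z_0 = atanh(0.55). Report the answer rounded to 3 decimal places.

-2.782

Fisher z: atanh(0.317) = 0.328308, atanh(0.55) = 0.618381
z = (z_r − z_0)·√(n−3) = (0.328308 − 0.618381)·√92 = -0.290073 · 9.591663 = -2.782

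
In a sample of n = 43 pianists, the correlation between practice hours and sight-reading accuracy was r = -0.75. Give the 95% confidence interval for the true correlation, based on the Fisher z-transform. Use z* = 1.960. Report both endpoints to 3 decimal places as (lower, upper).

z_r = atanh(-0.75) = -0.972955;  SE = 1/√(n−3) = 1/√40 = 0.158114
z-limits: -0.972955 ± 1.960·0.158114 = -0.972955 ± 0.309903 = [-1.282858, -0.663052]
ρ-limits: (tanh -1.282858, tanh -0.663052) = (-0.857, -0.580)

(-0.857, -0.580)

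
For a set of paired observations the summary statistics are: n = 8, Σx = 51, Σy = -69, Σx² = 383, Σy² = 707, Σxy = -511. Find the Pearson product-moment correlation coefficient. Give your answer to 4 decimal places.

Numerator: nΣxy − (Σx)(Σy) = 8·(-511) − (51)(-69) = -569
Denominator: √[(nΣx²−(Σx)²)(nΣy²−(Σy)²)]
  nΣx²−(Σx)² = 8·383 − 2601 = 463;  nΣy²−(Σy)² = 8·707 − 4761 = 895
  √(463·895) = √414385 = 643.7274
r = -569 / 643.7274 = -0.8839

-0.8839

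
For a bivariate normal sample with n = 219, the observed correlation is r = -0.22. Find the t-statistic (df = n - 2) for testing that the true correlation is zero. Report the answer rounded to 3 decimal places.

-3.322

1 − r² = 1 − 0.0484 = 0.9516;  √(1−r²) = 0.975500
√(n−2) = √217 = 14.730920
t = r·√(n−2)/√(1−r²) = -0.22 · 14.730920 / 0.975500 = -3.322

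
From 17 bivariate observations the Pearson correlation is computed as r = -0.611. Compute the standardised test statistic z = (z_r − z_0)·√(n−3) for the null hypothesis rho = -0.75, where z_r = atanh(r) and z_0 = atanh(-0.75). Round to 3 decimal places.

0.982

Fisher z: atanh(-0.611) = -0.710516, atanh(-0.75) = -0.972955
z = (z_r − z_0)·√(n−3) = (-0.710516 − (-0.972955))·√14 = 0.262439 · 3.741657 = 0.982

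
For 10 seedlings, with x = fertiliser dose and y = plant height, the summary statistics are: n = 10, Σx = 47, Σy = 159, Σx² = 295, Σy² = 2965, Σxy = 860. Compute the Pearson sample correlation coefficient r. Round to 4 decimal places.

0.6264

Numerator: nΣxy − (Σx)(Σy) = 10·860 − (47)(159) = 1127
Denominator: √[(nΣx²−(Σx)²)(nΣy²−(Σy)²)]
  nΣx²−(Σx)² = 10·295 − 2209 = 741;  nΣy²−(Σy)² = 10·2965 − 25281 = 4369
  √(741·4369) = √3237429 = 1799.2857
r = 1127 / 1799.2857 = 0.6264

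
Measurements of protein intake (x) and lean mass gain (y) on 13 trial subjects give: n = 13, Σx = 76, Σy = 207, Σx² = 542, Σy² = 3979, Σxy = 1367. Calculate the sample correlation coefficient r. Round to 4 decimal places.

Numerator: nΣxy − (Σx)(Σy) = 13·1367 − (76)(207) = 2039
Denominator: √[(nΣx²−(Σx)²)(nΣy²−(Σy)²)]
  nΣx²−(Σx)² = 13·542 − 5776 = 1270;  nΣy²−(Σy)² = 13·3979 − 42849 = 8878
  √(1270·8878) = √11275060 = 3357.8356
r = 2039 / 3357.8356 = 0.6072

0.6072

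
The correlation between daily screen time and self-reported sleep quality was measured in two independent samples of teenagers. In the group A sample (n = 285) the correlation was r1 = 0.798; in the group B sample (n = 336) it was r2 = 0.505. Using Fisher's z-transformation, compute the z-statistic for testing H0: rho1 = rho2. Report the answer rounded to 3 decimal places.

6.637

Fisher z-transforms: z1 = atanh(0.798) = 1.093081, z2 = atanh(0.505) = 0.555995; difference d = 0.537086
Var(d) = 1/282 + 1/333 = 0.0035461 + 0.0030030 = 0.0065491
z = d/√Var(d) = 0.537086 / √0.0065491 = 0.537086 / 0.080927 = 6.637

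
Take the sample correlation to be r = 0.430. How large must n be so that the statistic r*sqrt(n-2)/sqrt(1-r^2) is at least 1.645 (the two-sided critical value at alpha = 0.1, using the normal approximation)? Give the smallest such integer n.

14

Need r·√(n−2)/√(1−r²) ≥ 1.645
√(n−2) ≥ 1.645·√(1−0.184900) / 0.430 = 1.645·0.902829 / 0.430 = 3.4538
n−2 ≥ 11.9287  ⇒  n ≥ 13.9287
Smallest integer n = 14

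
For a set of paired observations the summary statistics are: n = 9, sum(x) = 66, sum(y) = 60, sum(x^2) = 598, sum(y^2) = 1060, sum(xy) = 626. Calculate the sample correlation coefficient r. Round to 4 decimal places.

S_xy = nΣxy − ΣxΣy = 9·626 − 66·60 = 5634 − 3960 = 1674
S_xx = nΣx² − (Σx)² = 9·598 − 66² = 5382 − 4356 = 1026
S_yy = nΣy² − (Σy)² = 9·1060 − 60² = 9540 − 3600 = 5940
r = S_xy / √(S_xx·S_yy) = 1674 / √(1026·5940) = 1674 / √6094440 = 1674 / 2468.6920 = 0.6781

0.6781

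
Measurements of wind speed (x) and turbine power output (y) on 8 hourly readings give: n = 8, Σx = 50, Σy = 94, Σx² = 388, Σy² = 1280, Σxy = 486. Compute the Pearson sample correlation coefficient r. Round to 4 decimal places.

-0.8818

Numerator: nΣxy − (Σx)(Σy) = 8·486 − (50)(94) = -812
Denominator: √[(nΣx²−(Σx)²)(nΣy²−(Σy)²)]
  nΣx²−(Σx)² = 8·388 − 2500 = 604;  nΣy²−(Σy)² = 8·1280 − 8836 = 1404
  √(604·1404) = √848016 = 920.8778
r = -812 / 920.8778 = -0.8818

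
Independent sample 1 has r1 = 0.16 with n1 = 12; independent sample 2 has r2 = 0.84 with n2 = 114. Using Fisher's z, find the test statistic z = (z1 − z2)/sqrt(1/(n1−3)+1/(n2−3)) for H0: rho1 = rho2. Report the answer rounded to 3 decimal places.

Fisher z-transforms: z1 = atanh(0.16) = 0.161387, z2 = atanh(0.84) = 1.221174; difference d = -1.059787
Var(d) = 1/9 + 1/111 = 0.1111111 + 0.0090090 = 0.1201201
z = d/√Var(d) = -1.059787 / √0.1201201 = -1.059787 / 0.346583 = -3.058

-3.058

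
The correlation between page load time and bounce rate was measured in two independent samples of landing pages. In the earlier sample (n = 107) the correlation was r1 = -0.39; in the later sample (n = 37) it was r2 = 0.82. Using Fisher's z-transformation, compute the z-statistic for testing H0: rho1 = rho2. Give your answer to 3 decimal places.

-7.940

Fisher z-transforms: z1 = atanh(-0.39) = -0.411800, z2 = atanh(0.82) = 1.156817; difference d = -1.568617
Var(d) = 1/104 + 1/34 = 0.0096154 + 0.0294118 = 0.0390272
z = d/√Var(d) = -1.568617 / √0.0390272 = -1.568617 / 0.197553 = -7.940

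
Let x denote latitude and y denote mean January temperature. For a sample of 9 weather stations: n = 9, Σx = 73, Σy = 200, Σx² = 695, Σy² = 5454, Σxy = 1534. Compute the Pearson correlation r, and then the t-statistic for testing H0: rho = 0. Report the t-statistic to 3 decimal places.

Numerator: nΣxy − (Σx)(Σy) = 9·1534 − (73)(200) = -794
Denominator: √[(nΣx²−(Σx)²)(nΣy²−(Σy)²)]
  nΣx²−(Σx)² = 9·695 − 5329 = 926;  nΣy²−(Σy)² = 9·5454 − 40000 = 9086
  √(926·9086) = √8413636 = 2900.6268
r = -794 / 2900.6268 = -0.2737
t = r·√(n−2)/√(1−r²) = -0.2737·√7 / √(1−0.074912) = -0.724142 / 0.961815 = -0.753

-0.753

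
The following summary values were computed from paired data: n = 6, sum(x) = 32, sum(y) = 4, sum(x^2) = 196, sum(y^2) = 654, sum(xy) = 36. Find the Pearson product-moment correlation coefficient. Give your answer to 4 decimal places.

Numerator: nΣxy − (Σx)(Σy) = 6·36 − (32)(4) = 88
Denominator: √[(nΣx²−(Σx)²)(nΣy²−(Σy)²)]
  nΣx²−(Σx)² = 6·196 − 1024 = 152;  nΣy²−(Σy)² = 6·654 − 16 = 3908
  √(152·3908) = √594016 = 770.7243
r = 88 / 770.7243 = 0.1142

0.1142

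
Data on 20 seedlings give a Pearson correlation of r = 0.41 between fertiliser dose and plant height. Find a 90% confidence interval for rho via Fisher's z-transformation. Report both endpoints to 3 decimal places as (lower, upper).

(0.037, 0.683)

z_r = atanh(0.41) = 0.435611;  SE = 1/√(n−3) = 1/√17 = 0.242536
z-limits: 0.435611 ± 1.645·0.242536 = 0.435611 ± 0.398972 = [0.036639, 0.834583]
ρ-limits: (tanh 0.036639, tanh 0.834583) = (0.037, 0.683)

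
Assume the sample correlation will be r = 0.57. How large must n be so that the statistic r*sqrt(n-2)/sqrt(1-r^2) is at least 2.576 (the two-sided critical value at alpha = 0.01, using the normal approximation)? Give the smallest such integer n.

16

r√(n−2)/√(1−r²) ≥ 2.576  ⇔  n−2 ≥ (2.576)²·(1−r²)/r²
(1−r²)/r² = (1−0.3249)/0.3249 = 2.0779
n ≥ 2 + 6.635776·2.0779 = 2 + 13.7885 = 15.7885
⌈15.7885⌉ = 16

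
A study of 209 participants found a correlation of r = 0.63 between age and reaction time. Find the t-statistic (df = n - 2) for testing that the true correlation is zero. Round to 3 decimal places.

11.672

t = r·√(n−2) / √(1−r²) with r = 0.63, n = 209
  = 0.63·√207 / √(1 − 0.3969)
  = 0.63·14.387495 / 0.776595
  = 9.064122 / 0.776595 = 11.672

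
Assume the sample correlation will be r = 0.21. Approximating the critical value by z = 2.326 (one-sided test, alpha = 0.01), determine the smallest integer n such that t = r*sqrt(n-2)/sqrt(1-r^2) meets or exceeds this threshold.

r√(n−2)/√(1−r²) ≥ 2.326  ⇔  n−2 ≥ (2.326)²·(1−r²)/r²
(1−r²)/r² = (1−0.0441)/0.0441 = 21.6757
n ≥ 2 + 5.410276·21.6757 = 2 + 117.2715 = 119.2715
⌈119.2715⌉ = 120

120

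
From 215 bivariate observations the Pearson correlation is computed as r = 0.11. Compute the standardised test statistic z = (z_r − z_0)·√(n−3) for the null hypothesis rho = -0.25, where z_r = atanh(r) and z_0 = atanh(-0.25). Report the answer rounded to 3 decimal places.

z_r = atanh(0.11) = 0.110447,  z_0 = atanh(-0.25) = -0.255413
SE = 1/√(n−3) = 1/√212 = 0.068680
z = (z_r − z_0)/SE = (0.110447 − (-0.255413)) / 0.068680 = 0.365860 / 0.068680 = 5.327

5.327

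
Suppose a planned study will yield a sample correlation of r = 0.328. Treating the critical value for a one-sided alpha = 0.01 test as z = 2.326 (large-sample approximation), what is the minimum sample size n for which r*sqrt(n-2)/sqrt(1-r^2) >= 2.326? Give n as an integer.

r√(n−2)/√(1−r²) ≥ 2.326  ⇔  n−2 ≥ (2.326)²·(1−r²)/r²
(1−r²)/r² = (1−0.107584)/0.107584 = 8.2951
n ≥ 2 + 5.410276·8.2951 = 2 + 44.8788 = 46.8788
⌈46.8788⌉ = 47

47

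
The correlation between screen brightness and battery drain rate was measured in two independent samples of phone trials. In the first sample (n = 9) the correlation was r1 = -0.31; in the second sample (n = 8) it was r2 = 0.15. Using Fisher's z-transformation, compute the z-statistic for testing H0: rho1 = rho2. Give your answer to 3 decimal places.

z1 = atanh(-0.31) = -0.320545,  z2 = atanh(0.15) = 0.151140
SE = √(1/(n1−3) + 1/(n2−3)) = √(1/6 + 1/5) = √(0.1666667 + 0.2000000) = √0.3666667 = 0.605530
z = (z1 − z2)/SE = (-0.320545 − 0.151140) / 0.605530 = -0.471685 / 0.605530 = -0.779

-0.779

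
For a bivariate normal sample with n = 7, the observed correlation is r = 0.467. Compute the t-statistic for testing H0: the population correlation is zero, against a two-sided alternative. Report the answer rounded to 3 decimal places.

1 − r² = 1 − 0.218089 = 0.781911;  √(1−r²) = 0.884257
√(n−2) = √5 = 2.236068
t = r·√(n−2)/√(1−r²) = 0.467 · 2.236068 / 0.884257 = 1.181

1.181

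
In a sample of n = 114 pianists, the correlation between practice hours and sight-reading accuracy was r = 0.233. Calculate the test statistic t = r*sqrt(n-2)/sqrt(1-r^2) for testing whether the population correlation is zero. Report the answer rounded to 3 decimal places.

t = r·√(n−2) / √(1−r²) with r = 0.233, n = 114
  = 0.233·√112 / √(1 − 0.054289)
  = 0.233·10.583005 / 0.972477
  = 2.465840 / 0.972477 = 2.536

2.536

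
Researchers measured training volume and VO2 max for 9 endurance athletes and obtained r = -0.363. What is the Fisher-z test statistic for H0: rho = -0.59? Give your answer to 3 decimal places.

z_r = atanh(-0.363) = -0.380337,  z_0 = atanh(-0.59) = -0.677666
SE = 1/√(n−3) = 1/√6 = 0.408248
z = (z_r − z_0)/SE = (-0.380337 − (-0.677666)) / 0.408248 = 0.297329 / 0.408248 = 0.728

0.728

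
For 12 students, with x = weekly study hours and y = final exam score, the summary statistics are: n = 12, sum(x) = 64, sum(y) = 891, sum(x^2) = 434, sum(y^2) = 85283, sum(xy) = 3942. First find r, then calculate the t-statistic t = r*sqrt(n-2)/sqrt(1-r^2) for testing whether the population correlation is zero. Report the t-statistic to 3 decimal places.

Numerator: nΣxy − (Σx)(Σy) = 12·3942 − (64)(891) = -9720
Denominator: √[(nΣx²−(Σx)²)(nΣy²−(Σy)²)]
  nΣx²−(Σx)² = 12·434 − 4096 = 1112;  nΣy²−(Σy)² = 12·85283 − 793881 = 229515
  √(1112·229515) = √255220680 = 15975.6277
r = -9720 / 15975.6277 = -0.6084
t = r·√(n−2)/√(1−r²) = -0.6084·√10 / √(1−0.370151) = -1.923930 / 0.793630 = -2.424

-2.424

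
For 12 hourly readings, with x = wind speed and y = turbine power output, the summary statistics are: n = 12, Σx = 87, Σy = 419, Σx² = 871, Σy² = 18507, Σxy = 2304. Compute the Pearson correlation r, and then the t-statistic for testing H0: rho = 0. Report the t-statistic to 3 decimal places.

Numerator: nΣxy − (Σx)(Σy) = 12·2304 − (87)(419) = -8805
Denominator: √[(nΣx²−(Σx)²)(nΣy²−(Σy)²)]
  nΣx²−(Σx)² = 12·871 − 7569 = 2883;  nΣy²−(Σy)² = 12·18507 − 175561 = 46523
  √(2883·46523) = √134125809 = 11581.2697
r = -8805 / 11581.2697 = -0.7603
t = r·√(n−2)/√(1−r²) = -0.7603·√10 / √(1−0.578056) = -2.404280 / 0.649572 = -3.701

-3.701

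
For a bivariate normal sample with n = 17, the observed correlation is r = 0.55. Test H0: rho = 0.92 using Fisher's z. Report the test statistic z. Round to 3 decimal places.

Fisher z: atanh(0.55) = 0.618381, atanh(0.92) = 1.589027
z = (z_r − z_0)·√(n−3) = (0.618381 − 1.589027)·√14 = -0.970646 · 3.741657 = -3.632

-3.632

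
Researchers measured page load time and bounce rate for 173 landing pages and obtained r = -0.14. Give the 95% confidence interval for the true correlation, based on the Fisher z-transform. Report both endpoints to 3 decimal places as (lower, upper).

Fisher z: z_r = atanh(r) = ½·ln((1+(-0.14))/(1−(-0.14))) = -0.140926
SE(z) = 1/√(n−3) = 1/√170 = 0.076696
95% ⇒ z* = 1.960; margin = 1.960·0.076696 = 0.150324
CI on z-scale: (-0.291250, 0.009398)
Back-transform: tanh(-0.291250) = -0.283285, tanh(0.009398) = 0.009398

(-0.283, 0.009)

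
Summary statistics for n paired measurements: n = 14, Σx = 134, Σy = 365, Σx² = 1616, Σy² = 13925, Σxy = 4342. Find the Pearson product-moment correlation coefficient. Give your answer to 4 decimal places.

0.6998

S_xy = nΣxy − ΣxΣy = 14·4342 − 134·365 = 60788 − 48910 = 11878
S_xx = nΣx² − (Σx)² = 14·1616 − 134² = 22624 − 17956 = 4668
S_yy = nΣy² − (Σy)² = 14·13925 − 365² = 194950 − 133225 = 61725
r = S_xy / √(S_xx·S_yy) = 11878 / √(4668·61725) = 11878 / √288132300 = 11878 / 16974.4602 = 0.6998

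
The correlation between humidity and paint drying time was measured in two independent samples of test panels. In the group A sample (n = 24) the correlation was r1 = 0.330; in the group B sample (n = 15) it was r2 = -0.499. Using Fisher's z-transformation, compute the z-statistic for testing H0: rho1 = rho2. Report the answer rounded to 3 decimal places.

z1 = atanh(0.330) = 0.342828,  z2 = atanh(-0.499) = -0.547974
SE = √(1/(n1−3) + 1/(n2−3)) = √(1/21 + 1/12) = √(0.0476190 + 0.0833333) = √0.1309523 = 0.361873
z = (z1 − z2)/SE = (0.342828 − (-0.547974)) / 0.361873 = 0.890802 / 0.361873 = 2.462

2.462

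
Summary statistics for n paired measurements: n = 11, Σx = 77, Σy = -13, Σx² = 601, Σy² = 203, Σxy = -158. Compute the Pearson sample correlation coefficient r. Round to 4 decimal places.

S_xy = nΣxy − ΣxΣy = 11·(-158) − 77·(-13) = -1738 − (-1001) = -737
S_xx = nΣx² − (Σx)² = 11·601 − 77² = 6611 − 5929 = 682
S_yy = nΣy² − (Σy)² = 11·203 − (-13)² = 2233 − 169 = 2064
r = S_xy / √(S_xx·S_yy) = -737 / √(682·2064) = -737 / √1407648 = -737 / 1186.4434 = -0.6212

-0.6212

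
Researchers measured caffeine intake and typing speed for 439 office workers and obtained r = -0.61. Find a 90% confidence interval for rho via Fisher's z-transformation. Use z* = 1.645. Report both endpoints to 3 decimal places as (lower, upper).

z_r = atanh(-0.61) = -0.708921;  SE = 1/√(n−3) = 1/√436 = 0.047891
z-limits: -0.708921 ± 1.645·0.047891 = -0.708921 ± 0.078781 = [-0.787702, -0.630140]
ρ-limits: (tanh -0.787702, tanh -0.630140) = (-0.657, -0.558)

(-0.657, -0.558)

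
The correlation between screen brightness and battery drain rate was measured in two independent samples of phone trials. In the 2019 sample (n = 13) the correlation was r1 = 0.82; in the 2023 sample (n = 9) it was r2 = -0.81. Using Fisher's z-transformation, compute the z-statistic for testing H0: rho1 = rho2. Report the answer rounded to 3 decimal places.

4.423

z1 = atanh(0.82) = 1.156817,  z2 = atanh(-0.81) = -1.127029
SE = √(1/(n1−3) + 1/(n2−3)) = √(1/10 + 1/6) = √(0.1000000 + 0.1666667) = √0.2666667 = 0.516398
z = (z1 − z2)/SE = (1.156817 − (-1.127029)) / 0.516398 = 2.283846 / 0.516398 = 4.423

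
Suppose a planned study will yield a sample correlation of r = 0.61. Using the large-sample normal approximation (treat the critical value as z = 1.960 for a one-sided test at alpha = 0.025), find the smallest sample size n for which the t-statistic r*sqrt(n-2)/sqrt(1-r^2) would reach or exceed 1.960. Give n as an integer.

9

r√(n−2)/√(1−r²) ≥ 1.960  ⇔  n−2 ≥ (1.960)²·(1−r²)/r²
(1−r²)/r² = (1−0.3721)/0.3721 = 1.6874
n ≥ 2 + 3.8416·1.6874 = 2 + 6.4823 = 8.4823
⌈8.4823⌉ = 9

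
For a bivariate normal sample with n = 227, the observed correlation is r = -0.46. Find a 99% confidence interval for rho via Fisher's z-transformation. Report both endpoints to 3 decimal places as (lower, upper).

Fisher z: z_r = atanh(r) = ½·ln((1+(-0.46))/(1−(-0.46))) = -0.497311
SE(z) = 1/√(n−3) = 1/√224 = 0.066815
99% ⇒ z* = 2.576; margin = 2.576·0.066815 = 0.172115
CI on z-scale: (-0.669426, -0.325196)
Back-transform: tanh(-0.669426) = -0.584602, tanh(-0.325196) = -0.314198

(-0.585, -0.314)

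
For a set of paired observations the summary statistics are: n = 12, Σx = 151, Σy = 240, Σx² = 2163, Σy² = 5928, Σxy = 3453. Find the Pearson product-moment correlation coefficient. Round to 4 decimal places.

0.7951

S_xy = nΣxy − ΣxΣy = 12·3453 − 151·240 = 41436 − 36240 = 5196
S_xx = nΣx² − (Σx)² = 12·2163 − 151² = 25956 − 22801 = 3155
S_yy = nΣy² − (Σy)² = 12·5928 − 240² = 71136 − 57600 = 13536
r = S_xy / √(S_xx·S_yy) = 5196 / √(3155·13536) = 5196 / √42706080 = 5196 / 6534.9889 = 0.7951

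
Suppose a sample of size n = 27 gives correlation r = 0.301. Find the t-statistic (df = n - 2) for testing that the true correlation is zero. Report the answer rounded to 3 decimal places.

1.578

1 − r² = 1 − 0.090601 = 0.909399;  √(1−r²) = 0.953624
√(n−2) = √25 = 5.000000
t = r·√(n−2)/√(1−r²) = 0.301 · 5.000000 / 0.953624 = 1.578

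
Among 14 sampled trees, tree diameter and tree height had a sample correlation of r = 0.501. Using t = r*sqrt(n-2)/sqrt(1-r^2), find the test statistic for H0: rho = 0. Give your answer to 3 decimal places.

1 − r² = 1 − 0.251001 = 0.748999;  √(1−r²) = 0.865447
√(n−2) = √12 = 3.464102
t = r·√(n−2)/√(1−r²) = 0.501 · 3.464102 / 0.865447 = 2.005

2.005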